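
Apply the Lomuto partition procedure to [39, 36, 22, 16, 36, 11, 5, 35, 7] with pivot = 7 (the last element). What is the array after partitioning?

Lomuto partition with pivot = 7:

Initial array: [39, 36, 22, 16, 36, 11, 5, 35, 7]

arr[0]=39 > 7: no swap
arr[1]=36 > 7: no swap
arr[2]=22 > 7: no swap
arr[3]=16 > 7: no swap
arr[4]=36 > 7: no swap
arr[5]=11 > 7: no swap
arr[6]=5 <= 7: swap with position 0, array becomes [5, 36, 22, 16, 36, 11, 39, 35, 7]
arr[7]=35 > 7: no swap

Place pivot at position 1: [5, 7, 22, 16, 36, 11, 39, 35, 36]
Pivot position: 1

After partitioning with pivot 7, the array becomes [5, 7, 22, 16, 36, 11, 39, 35, 36]. The pivot is placed at index 1. All elements to the left of the pivot are <= 7, and all elements to the right are > 7.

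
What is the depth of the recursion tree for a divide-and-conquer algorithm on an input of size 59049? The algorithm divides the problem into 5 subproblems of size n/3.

For divide and conquer with division factor 3:

Problem sizes at each level:
Level 0: 59049
Level 1: 19683
Level 2: 6561
Level 3: 2187
Level 4: 729
Level 5: 243
Level 6: 81
Level 7: 27
Level 8: 9
Level 9: 3
Level 10: 1

The root is level 0 and the size-1 base case is level 10 (the tree spans levels 0 through 10, i.e. 11 levels counting the root), so the depth is the number of divisions: log_3(59049) = 10

The recursion tree depth is log_3(59049) = 10. At each level, the problem size is divided by 3, so it takes 10 divisions to reduce to a base case of size 1. The algorithm makes 5 recursive calls at each level.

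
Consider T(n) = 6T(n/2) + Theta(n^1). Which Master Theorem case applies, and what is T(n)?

Master Theorem for T(n) = 6T(n/2) + O(n^1):

a = 6, b = 2, c = 1
log_b(a) = log_2(6) = 2.5850

Case 1: c = 1 < log_2(6) = 2.5850
T(n) = O(n^(log_2 6))

For T(n) = 6T(n/2) + O(n^1): log_2(6) = 2.5850. This is Case 1 of the Master Theorem (c < log_b(a), work dominated by leaves), giving O(n^(log_2 6)).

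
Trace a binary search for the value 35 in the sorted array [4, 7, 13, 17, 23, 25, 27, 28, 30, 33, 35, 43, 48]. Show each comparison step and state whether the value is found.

Binary search for 35 in [4, 7, 13, 17, 23, 25, 27, 28, 30, 33, 35, 43, 48]:

lo=0, hi=12, mid=6, arr[mid]=27 -> 27 < 35, search right half
lo=7, hi=12, mid=9, arr[mid]=33 -> 33 < 35, search right half
lo=10, hi=12, mid=11, arr[mid]=43 -> 43 > 35, search left half
lo=10, hi=10, mid=10, arr[mid]=35 -> Found target at index 10!

Binary search finds 35 at index 10 after 4 comparisons. The search repeatedly halves the search space by comparing with the middle element.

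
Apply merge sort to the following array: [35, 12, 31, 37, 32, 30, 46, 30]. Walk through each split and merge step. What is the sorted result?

Merge sort trace:

Split: [35, 12, 31, 37, 32, 30, 46, 30] -> [35, 12, 31, 37] and [32, 30, 46, 30]
  Split: [35, 12, 31, 37] -> [35, 12] and [31, 37]
    Split: [35, 12] -> [35] and [12]
    Merge: [35] + [12] -> [12, 35]
    Split: [31, 37] -> [31] and [37]
    Merge: [31] + [37] -> [31, 37]
  Merge: [12, 35] + [31, 37] -> [12, 31, 35, 37]
  Split: [32, 30, 46, 30] -> [32, 30] and [46, 30]
    Split: [32, 30] -> [32] and [30]
    Merge: [32] + [30] -> [30, 32]
    Split: [46, 30] -> [46] and [30]
    Merge: [46] + [30] -> [30, 46]
  Merge: [30, 32] + [30, 46] -> [30, 30, 32, 46]
Merge: [12, 31, 35, 37] + [30, 30, 32, 46] -> [12, 30, 30, 31, 32, 35, 37, 46]

Final sorted array: [12, 30, 30, 31, 32, 35, 37, 46]

The merge sort proceeds by recursively splitting the array and merging sorted halves.
After all merges, the sorted array is [12, 30, 30, 31, 32, 35, 37, 46].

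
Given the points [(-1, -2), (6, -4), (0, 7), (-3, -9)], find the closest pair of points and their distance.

Computing all pairwise distances among 4 points:

d((-1, -2), (6, -4)) = 7.2801 <-- minimum
d((-1, -2), (0, 7)) = 9.0554
d((-1, -2), (-3, -9)) = 7.2801 <-- minimum
d((6, -4), (0, 7)) = 12.53
d((6, -4), (-3, -9)) = 10.2956
d((0, 7), (-3, -9)) = 16.2788

Minimum distance: 7.2801 (tie among 2 pairs: (-1, -2) and (6, -4); (-1, -2) and (-3, -9))

The minimum Euclidean distance is 7.2801. There is a tie: 2 pairs achieve this minimum — (-1, -2) and (6, -4); (-1, -2) and (-3, -9). Any of these is a valid closest pair. For 4 points, brute-force pairwise comparison is shown above. For large n, the divide-and-conquer algorithm (sort by x, recurse on halves, check the dividing strip) achieves O(n log n).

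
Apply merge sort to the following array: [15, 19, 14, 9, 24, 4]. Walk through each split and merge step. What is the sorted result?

Merge sort trace:

Split: [15, 19, 14, 9, 24, 4] -> [15, 19, 14] and [9, 24, 4]
  Split: [15, 19, 14] -> [15] and [19, 14]
    Split: [19, 14] -> [19] and [14]
    Merge: [19] + [14] -> [14, 19]
  Merge: [15] + [14, 19] -> [14, 15, 19]
  Split: [9, 24, 4] -> [9] and [24, 4]
    Split: [24, 4] -> [24] and [4]
    Merge: [24] + [4] -> [4, 24]
  Merge: [9] + [4, 24] -> [4, 9, 24]
Merge: [14, 15, 19] + [4, 9, 24] -> [4, 9, 14, 15, 19, 24]

Final sorted array: [4, 9, 14, 15, 19, 24]

The merge sort proceeds by recursively splitting the array and merging sorted halves.
After all merges, the sorted array is [4, 9, 14, 15, 19, 24].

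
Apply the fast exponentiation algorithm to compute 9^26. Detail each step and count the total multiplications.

Computing 9^26 by squaring (build up from 9^1; each line after the first costs one multiplication):

9^1 = 9
9^2 = (9^1)^2 = 9^2 = 81
9^3 = 9 * 9^2 = 9 * 81 = 729
9^6 = (9^3)^2 = 729^2 = 531441
9^12 = (9^6)^2 = 531441^2 = 282429536481
9^13 = 9 * 9^12 = 9 * 282429536481 = 2541865828329
9^26 = (9^13)^2 = 2541865828329^2 = 6461081889226673298932241

Result: 6461081889226673298932241
Multiplications needed: 6 (6 lines after 9^1)

9^26 = 6461081889226673298932241. Using exponentiation by squaring, this requires 6 multiplications. The key idea: if the exponent is even, square the half-power; if odd, multiply by the base once.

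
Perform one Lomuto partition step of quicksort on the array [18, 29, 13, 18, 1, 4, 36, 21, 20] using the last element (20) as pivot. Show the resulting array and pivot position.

Lomuto partition with pivot = 20:

Initial array: [18, 29, 13, 18, 1, 4, 36, 21, 20]

arr[0]=18 <= 20: swap with position 0, array becomes [18, 29, 13, 18, 1, 4, 36, 21, 20]
arr[1]=29 > 20: no swap
arr[2]=13 <= 20: swap with position 1, array becomes [18, 13, 29, 18, 1, 4, 36, 21, 20]
arr[3]=18 <= 20: swap with position 2, array becomes [18, 13, 18, 29, 1, 4, 36, 21, 20]
arr[4]=1 <= 20: swap with position 3, array becomes [18, 13, 18, 1, 29, 4, 36, 21, 20]
arr[5]=4 <= 20: swap with position 4, array becomes [18, 13, 18, 1, 4, 29, 36, 21, 20]
arr[6]=36 > 20: no swap
arr[7]=21 > 20: no swap

Place pivot at position 5: [18, 13, 18, 1, 4, 20, 36, 21, 29]
Pivot position: 5

After partitioning with pivot 20, the array becomes [18, 13, 18, 1, 4, 20, 36, 21, 29]. The pivot is placed at index 5. All elements to the left of the pivot are <= 20, and all elements to the right are > 20.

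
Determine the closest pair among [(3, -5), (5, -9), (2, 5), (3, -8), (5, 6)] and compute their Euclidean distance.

Computing all pairwise distances among 5 points:

d((3, -5), (5, -9)) = 4.4721
d((3, -5), (2, 5)) = 10.0499
d((3, -5), (3, -8)) = 3.0
d((3, -5), (5, 6)) = 11.1803
d((5, -9), (2, 5)) = 14.3178
d((5, -9), (3, -8)) = 2.2361 <-- minimum
d((5, -9), (5, 6)) = 15.0
d((2, 5), (3, -8)) = 13.0384
d((2, 5), (5, 6)) = 3.1623
d((3, -8), (5, 6)) = 14.1421

Closest pair: (5, -9) and (3, -8) with distance 2.2361

The closest pair is (5, -9) and (3, -8) with Euclidean distance 2.2361. For 5 points, brute-force pairwise comparison is shown above. For large n, the divide-and-conquer algorithm (sort by x, recurse on halves, check the dividing strip) achieves O(n log n).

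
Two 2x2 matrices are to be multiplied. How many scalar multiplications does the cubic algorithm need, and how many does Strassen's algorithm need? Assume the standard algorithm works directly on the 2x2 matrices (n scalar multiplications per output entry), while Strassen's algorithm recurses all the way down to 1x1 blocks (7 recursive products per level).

Matrix multiplication for 2x2 matrices:

Standard algorithm: 2^3 = 8 multiplications
Strassen's algorithm: 7^(log2(2)) = 7^1 = 7 multiplications
Savings: 8 - 7 = 1 multiplications

Standard: 8 multiplications (2^3). Strassen: 7 multiplications (7^1). Strassen reduces 8 recursive multiplications to 7 at each level.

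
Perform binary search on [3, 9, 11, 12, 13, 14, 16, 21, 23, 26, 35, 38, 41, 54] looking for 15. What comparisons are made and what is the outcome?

Binary search for 15 in [3, 9, 11, 12, 13, 14, 16, 21, 23, 26, 35, 38, 41, 54]:

lo=0, hi=13, mid=6, arr[mid]=16 -> 16 > 15, search left half
lo=0, hi=5, mid=2, arr[mid]=11 -> 11 < 15, search right half
lo=3, hi=5, mid=4, arr[mid]=13 -> 13 < 15, search right half
lo=5, hi=5, mid=5, arr[mid]=14 -> 14 < 15, search right half
lo=6 > hi=5, target 15 not found

Binary search determines that 15 is not in the array after 4 comparisons. The search space was exhausted without finding the target.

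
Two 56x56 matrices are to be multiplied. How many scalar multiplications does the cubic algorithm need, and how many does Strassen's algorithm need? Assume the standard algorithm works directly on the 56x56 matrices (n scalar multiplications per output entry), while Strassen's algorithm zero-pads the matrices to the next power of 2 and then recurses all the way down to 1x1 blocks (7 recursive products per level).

Matrix multiplication for 56x56 matrices:

Strassen's algorithm requires power-of-2 dimensions. Pad 56x56 to 64x64 (next power of 2).

Standard algorithm: 56^3 = 175616 multiplications
Strassen's algorithm: 7^(log2(64)) = 7^6 = 117649 multiplications
Savings: 175616 - 117649 = 57967 multiplications

Standard: 175616 multiplications (56^3). Strassen: 117649 multiplications (7^6, after padding to 64x64). Strassen reduces 8 recursive multiplications to 7 at each level.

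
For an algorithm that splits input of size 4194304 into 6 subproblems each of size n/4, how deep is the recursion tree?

For divide and conquer with division factor 4:

Problem sizes at each level:
Level 0: 4194304
Level 1: 1048576
Level 2: 262144
Level 3: 65536
Level 4: 16384
Level 5: 4096
Level 6: 1024
Level 7: 256
Level 8: 64
Level 9: 16
Level 10: 4
Level 11: 1

The root is level 0 and the size-1 base case is level 11 (the tree spans levels 0 through 11, i.e. 12 levels counting the root), so the depth is the number of divisions: log_4(4194304) = 11

The recursion tree depth is log_4(4194304) = 11. At each level, the problem size is divided by 4, so it takes 11 divisions to reduce to a base case of size 1. The algorithm makes 6 recursive calls at each level.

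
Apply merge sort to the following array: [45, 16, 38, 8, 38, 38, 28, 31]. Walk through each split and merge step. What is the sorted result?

Merge sort trace:

Split: [45, 16, 38, 8, 38, 38, 28, 31] -> [45, 16, 38, 8] and [38, 38, 28, 31]
  Split: [45, 16, 38, 8] -> [45, 16] and [38, 8]
    Split: [45, 16] -> [45] and [16]
    Merge: [45] + [16] -> [16, 45]
    Split: [38, 8] -> [38] and [8]
    Merge: [38] + [8] -> [8, 38]
  Merge: [16, 45] + [8, 38] -> [8, 16, 38, 45]
  Split: [38, 38, 28, 31] -> [38, 38] and [28, 31]
    Split: [38, 38] -> [38] and [38]
    Merge: [38] + [38] -> [38, 38]
    Split: [28, 31] -> [28] and [31]
    Merge: [28] + [31] -> [28, 31]
  Merge: [38, 38] + [28, 31] -> [28, 31, 38, 38]
Merge: [8, 16, 38, 45] + [28, 31, 38, 38] -> [8, 16, 28, 31, 38, 38, 38, 45]

Final sorted array: [8, 16, 28, 31, 38, 38, 38, 45]

The merge sort proceeds by recursively splitting the array and merging sorted halves.
After all merges, the sorted array is [8, 16, 28, 31, 38, 38, 38, 45].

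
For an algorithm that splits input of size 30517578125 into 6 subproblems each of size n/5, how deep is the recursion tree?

For divide and conquer with division factor 5:

Problem sizes at each level:
Level 0: 30517578125
Level 1: 6103515625
Level 2: 1220703125
Level 3: 244140625
Level 4: 48828125
Level 5: 9765625
Level 6: 1953125
Level 7: 390625
Level 8: 78125
Level 9: 15625
Level 10: 3125
Level 11: 625
Level 12: 125
Level 13: 25
Level 14: 5
Level 15: 1

The root is level 0 and the size-1 base case is level 15 (the tree spans levels 0 through 15, i.e. 16 levels counting the root), so the depth is the number of divisions: log_5(30517578125) = 15

The recursion tree depth is log_5(30517578125) = 15. At each level, the problem size is divided by 5, so it takes 15 divisions to reduce to a base case of size 1. The algorithm makes 6 recursive calls at each level.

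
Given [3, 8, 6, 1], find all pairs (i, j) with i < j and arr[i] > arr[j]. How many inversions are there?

Finding inversions in [3, 8, 6, 1]:

(0, 3): arr[0]=3 > arr[3]=1
(1, 2): arr[1]=8 > arr[2]=6
(1, 3): arr[1]=8 > arr[3]=1
(2, 3): arr[2]=6 > arr[3]=1

Total inversions: 4

The array has 4 inversion(s): (0,3), (1,2), (1,3), (2,3). Each pair (i,j) satisfies i < j and arr[i] > arr[j].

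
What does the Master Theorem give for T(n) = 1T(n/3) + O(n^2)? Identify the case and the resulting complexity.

Master Theorem for T(n) = 1T(n/3) + O(n^2):

a = 1, b = 3, c = 2
log_b(a) = log_3(1) = 0.0000

Case 3: c = 2 > log_3(1) = 0.0000
T(n) = O(n^2) = O(n^2)

For T(n) = 1T(n/3) + O(n^2): log_3(1) = 0.0000. This is Case 3 of the Master Theorem (c > log_b(a), work dominated by root), giving O(n^2).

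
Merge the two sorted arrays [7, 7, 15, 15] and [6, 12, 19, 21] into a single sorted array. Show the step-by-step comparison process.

Merging process:

Compare 7 vs 6: take 6 from right. Merged: [6]
Compare 7 vs 12: take 7 from left. Merged: [6, 7]
Compare 7 vs 12: take 7 from left. Merged: [6, 7, 7]
Compare 15 vs 12: take 12 from right. Merged: [6, 7, 7, 12]
Compare 15 vs 19: take 15 from left. Merged: [6, 7, 7, 12, 15]
Compare 15 vs 19: take 15 from left. Merged: [6, 7, 7, 12, 15, 15]
Append remaining from right: [19, 21]. Merged: [6, 7, 7, 12, 15, 15, 19, 21]

Final merged array: [6, 7, 7, 12, 15, 15, 19, 21]
Total comparisons: 6

The merged array is [6, 7, 7, 12, 15, 15, 19, 21], requiring 6 comparisons. The merge step runs in O(n) time where n is the total number of elements.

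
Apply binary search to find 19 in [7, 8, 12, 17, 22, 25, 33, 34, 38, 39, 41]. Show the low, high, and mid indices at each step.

Binary search for 19 in [7, 8, 12, 17, 22, 25, 33, 34, 38, 39, 41]:

lo=0, hi=10, mid=5, arr[mid]=25 -> 25 > 19, search left half
lo=0, hi=4, mid=2, arr[mid]=12 -> 12 < 19, search right half
lo=3, hi=4, mid=3, arr[mid]=17 -> 17 < 19, search right half
lo=4, hi=4, mid=4, arr[mid]=22 -> 22 > 19, search left half
lo=4 > hi=3, target 19 not found

Binary search determines that 19 is not in the array after 4 comparisons. The search space was exhausted without finding the target.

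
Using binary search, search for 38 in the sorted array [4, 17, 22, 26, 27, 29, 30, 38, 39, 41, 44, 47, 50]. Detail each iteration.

Binary search for 38 in [4, 17, 22, 26, 27, 29, 30, 38, 39, 41, 44, 47, 50]:

lo=0, hi=12, mid=6, arr[mid]=30 -> 30 < 38, search right half
lo=7, hi=12, mid=9, arr[mid]=41 -> 41 > 38, search left half
lo=7, hi=8, mid=7, arr[mid]=38 -> Found target at index 7!

Binary search finds 38 at index 7 after 3 comparisons. The search repeatedly halves the search space by comparing with the middle element.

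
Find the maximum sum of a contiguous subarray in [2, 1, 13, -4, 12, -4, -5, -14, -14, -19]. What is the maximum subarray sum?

Using Kadane's algorithm on [2, 1, 13, -4, 12, -4, -5, -14, -14, -19]:

Scanning through the array:
Position 1 (value 1): max_ending_here = 3, max_so_far = 3
Position 2 (value 13): max_ending_here = 16, max_so_far = 16
Position 3 (value -4): max_ending_here = 12, max_so_far = 16
Position 4 (value 12): max_ending_here = 24, max_so_far = 24
Position 5 (value -4): max_ending_here = 20, max_so_far = 24
Position 6 (value -5): max_ending_here = 15, max_so_far = 24
Position 7 (value -14): max_ending_here = 1, max_so_far = 24
Position 8 (value -14): max_ending_here = -13, max_so_far = 24
Position 9 (value -19): max_ending_here = -19, max_so_far = 24

Maximum subarray: [2, 1, 13, -4, 12]
Maximum sum: 24

The maximum subarray is [2, 1, 13, -4, 12] with sum 24. This subarray runs from index 0 to index 4.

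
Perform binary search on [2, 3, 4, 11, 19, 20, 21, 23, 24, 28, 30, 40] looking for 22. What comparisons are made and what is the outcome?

Binary search for 22 in [2, 3, 4, 11, 19, 20, 21, 23, 24, 28, 30, 40]:

lo=0, hi=11, mid=5, arr[mid]=20 -> 20 < 22, search right half
lo=6, hi=11, mid=8, arr[mid]=24 -> 24 > 22, search left half
lo=6, hi=7, mid=6, arr[mid]=21 -> 21 < 22, search right half
lo=7, hi=7, mid=7, arr[mid]=23 -> 23 > 22, search left half
lo=7 > hi=6, target 22 not found

Binary search determines that 22 is not in the array after 4 comparisons. The search space was exhausted without finding the target.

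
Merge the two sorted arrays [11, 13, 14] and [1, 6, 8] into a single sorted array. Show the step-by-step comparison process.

Merging process:

Compare 11 vs 1: take 1 from right. Merged: [1]
Compare 11 vs 6: take 6 from right. Merged: [1, 6]
Compare 11 vs 8: take 8 from right. Merged: [1, 6, 8]
Append remaining from left: [11, 13, 14]. Merged: [1, 6, 8, 11, 13, 14]

Final merged array: [1, 6, 8, 11, 13, 14]
Total comparisons: 3

The merged array is [1, 6, 8, 11, 13, 14], requiring 3 comparisons. The merge step runs in O(n) time where n is the total number of elements.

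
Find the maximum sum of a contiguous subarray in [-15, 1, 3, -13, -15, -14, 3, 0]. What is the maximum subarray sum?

Using Kadane's algorithm on [-15, 1, 3, -13, -15, -14, 3, 0]:

Scanning through the array:
Position 1 (value 1): max_ending_here = 1, max_so_far = 1
Position 2 (value 3): max_ending_here = 4, max_so_far = 4
Position 3 (value -13): max_ending_here = -9, max_so_far = 4
Position 4 (value -15): max_ending_here = -15, max_so_far = 4
Position 5 (value -14): max_ending_here = -14, max_so_far = 4
Position 6 (value 3): max_ending_here = 3, max_so_far = 4
Position 7 (value 0): max_ending_here = 3, max_so_far = 4

Maximum subarray: [1, 3]
Maximum sum: 4

The maximum subarray is [1, 3] with sum 4. This subarray runs from index 1 to index 2.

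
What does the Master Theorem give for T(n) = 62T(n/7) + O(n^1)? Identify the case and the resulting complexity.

Master Theorem for T(n) = 62T(n/7) + O(n^1):

a = 62, b = 7, c = 1
log_b(a) = log_7(62) = 2.1209

Case 1: c = 1 < log_7(62) = 2.1209
T(n) = O(n^(log_7 62))

For T(n) = 62T(n/7) + O(n^1): log_7(62) = 2.1209. This is Case 1 of the Master Theorem (c < log_b(a), work dominated by leaves), giving O(n^(log_7 62)).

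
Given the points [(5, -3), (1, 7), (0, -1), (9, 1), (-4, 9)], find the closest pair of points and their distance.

Computing all pairwise distances among 5 points:

d((5, -3), (1, 7)) = 10.7703
d((5, -3), (0, -1)) = 5.3852 <-- minimum
d((5, -3), (9, 1)) = 5.6569
d((5, -3), (-4, 9)) = 15.0
d((1, 7), (0, -1)) = 8.0623
d((1, 7), (9, 1)) = 10.0
d((1, 7), (-4, 9)) = 5.3852 <-- minimum
d((0, -1), (9, 1)) = 9.2195
d((0, -1), (-4, 9)) = 10.7703
d((9, 1), (-4, 9)) = 15.2643

Minimum distance: 5.3852 (tie among 2 pairs: (5, -3) and (0, -1); (1, 7) and (-4, 9))

The minimum Euclidean distance is 5.3852. There is a tie: 2 pairs achieve this minimum — (5, -3) and (0, -1); (1, 7) and (-4, 9). Any of these is a valid closest pair. For 5 points, brute-force pairwise comparison is shown above. For large n, the divide-and-conquer algorithm (sort by x, recurse on halves, check the dividing strip) achieves O(n log n).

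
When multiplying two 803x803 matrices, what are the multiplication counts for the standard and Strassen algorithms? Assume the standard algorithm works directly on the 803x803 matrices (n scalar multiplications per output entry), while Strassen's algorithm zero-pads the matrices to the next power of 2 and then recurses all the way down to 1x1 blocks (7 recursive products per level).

Matrix multiplication for 803x803 matrices:

Strassen's algorithm requires power-of-2 dimensions. Pad 803x803 to 1024x1024 (next power of 2).

Standard algorithm: 803^3 = 517781627 multiplications
Strassen's algorithm: 7^(log2(1024)) = 7^10 = 282475249 multiplications
Savings: 517781627 - 282475249 = 235306378 multiplications

Standard: 517781627 multiplications (803^3). Strassen: 282475249 multiplications (7^10, after padding to 1024x1024). Strassen reduces 8 recursive multiplications to 7 at each level.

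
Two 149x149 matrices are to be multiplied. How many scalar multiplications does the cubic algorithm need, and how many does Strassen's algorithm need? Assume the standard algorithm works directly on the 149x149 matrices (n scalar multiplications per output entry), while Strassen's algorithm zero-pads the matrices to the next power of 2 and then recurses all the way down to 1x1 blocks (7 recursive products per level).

Matrix multiplication for 149x149 matrices:

Strassen's algorithm requires power-of-2 dimensions. Pad 149x149 to 256x256 (next power of 2).

Standard algorithm: 149^3 = 3307949 multiplications
Strassen's algorithm: 7^(log2(256)) = 7^8 = 5764801 multiplications
Difference: 3307949 - 5764801 = -2456852 (Strassen uses MORE here due to padding overhead — for small or just-over-power-of-2 n, padding can outweigh the per-level savings)

Standard: 3307949 multiplications (149^3). Strassen: 5764801 multiplications (7^8, after padding to 256x256). Strassen reduces 8 recursive multiplications to 7 at each level.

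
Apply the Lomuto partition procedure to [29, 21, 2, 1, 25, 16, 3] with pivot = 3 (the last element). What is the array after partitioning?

Lomuto partition with pivot = 3:

Initial array: [29, 21, 2, 1, 25, 16, 3]

arr[0]=29 > 3: no swap
arr[1]=21 > 3: no swap
arr[2]=2 <= 3: swap with position 0, array becomes [2, 21, 29, 1, 25, 16, 3]
arr[3]=1 <= 3: swap with position 1, array becomes [2, 1, 29, 21, 25, 16, 3]
arr[4]=25 > 3: no swap
arr[5]=16 > 3: no swap

Place pivot at position 2: [2, 1, 3, 21, 25, 16, 29]
Pivot position: 2

After partitioning with pivot 3, the array becomes [2, 1, 3, 21, 25, 16, 29]. The pivot is placed at index 2. All elements to the left of the pivot are <= 3, and all elements to the right are > 3.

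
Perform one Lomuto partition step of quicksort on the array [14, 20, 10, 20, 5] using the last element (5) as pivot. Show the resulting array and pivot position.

Lomuto partition with pivot = 5:

Initial array: [14, 20, 10, 20, 5]

arr[0]=14 > 5: no swap
arr[1]=20 > 5: no swap
arr[2]=10 > 5: no swap
arr[3]=20 > 5: no swap

Place pivot at position 0: [5, 20, 10, 20, 14]
Pivot position: 0

After partitioning with pivot 5, the array becomes [5, 20, 10, 20, 14]. The pivot is placed at index 0. All elements to the left of the pivot are <= 5, and all elements to the right are > 5.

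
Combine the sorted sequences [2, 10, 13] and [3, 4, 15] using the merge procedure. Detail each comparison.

Merging process:

Compare 2 vs 3: take 2 from left. Merged: [2]
Compare 10 vs 3: take 3 from right. Merged: [2, 3]
Compare 10 vs 4: take 4 from right. Merged: [2, 3, 4]
Compare 10 vs 15: take 10 from left. Merged: [2, 3, 4, 10]
Compare 13 vs 15: take 13 from left. Merged: [2, 3, 4, 10, 13]
Append remaining from right: [15]. Merged: [2, 3, 4, 10, 13, 15]

Final merged array: [2, 3, 4, 10, 13, 15]
Total comparisons: 5

The merged array is [2, 3, 4, 10, 13, 15], requiring 5 comparisons. The merge step runs in O(n) time where n is the total number of elements.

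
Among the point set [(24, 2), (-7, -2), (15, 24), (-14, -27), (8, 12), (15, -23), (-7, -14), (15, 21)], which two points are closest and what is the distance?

Computing all pairwise distances among 8 points:

d((24, 2), (-7, -2)) = 31.257
d((24, 2), (15, 24)) = 23.7697
d((24, 2), (-14, -27)) = 47.8017
d((24, 2), (8, 12)) = 18.868
d((24, 2), (15, -23)) = 26.5707
d((24, 2), (-7, -14)) = 34.8855
d((24, 2), (15, 21)) = 21.0238
d((-7, -2), (15, 24)) = 34.0588
d((-7, -2), (-14, -27)) = 25.9615
d((-7, -2), (8, 12)) = 20.5183
d((-7, -2), (15, -23)) = 30.4138
d((-7, -2), (-7, -14)) = 12.0
d((-7, -2), (15, 21)) = 31.8277
d((15, 24), (-14, -27)) = 58.6686
d((15, 24), (8, 12)) = 13.8924
d((15, 24), (15, -23)) = 47.0
d((15, 24), (-7, -14)) = 43.909
d((15, 24), (15, 21)) = 3.0 <-- minimum
d((-14, -27), (8, 12)) = 44.7772
d((-14, -27), (15, -23)) = 29.2746
d((-14, -27), (-7, -14)) = 14.7648
d((-14, -27), (15, 21)) = 56.0803
d((8, 12), (15, -23)) = 35.6931
d((8, 12), (-7, -14)) = 30.0167
d((8, 12), (15, 21)) = 11.4018
d((15, -23), (-7, -14)) = 23.7697
d((15, -23), (15, 21)) = 44.0
d((-7, -14), (15, 21)) = 41.3401

Closest pair: (15, 24) and (15, 21) with distance 3.0

The closest pair is (15, 24) and (15, 21) with Euclidean distance 3.0. For 8 points, brute-force pairwise comparison is shown above. For large n, the divide-and-conquer algorithm (sort by x, recurse on halves, check the dividing strip) achieves O(n log n).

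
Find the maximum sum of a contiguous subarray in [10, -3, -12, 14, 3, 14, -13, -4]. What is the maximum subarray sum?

Using Kadane's algorithm on [10, -3, -12, 14, 3, 14, -13, -4]:

Scanning through the array:
Position 1 (value -3): max_ending_here = 7, max_so_far = 10
Position 2 (value -12): max_ending_here = -5, max_so_far = 10
Position 3 (value 14): max_ending_here = 14, max_so_far = 14
Position 4 (value 3): max_ending_here = 17, max_so_far = 17
Position 5 (value 14): max_ending_here = 31, max_so_far = 31
Position 6 (value -13): max_ending_here = 18, max_so_far = 31
Position 7 (value -4): max_ending_here = 14, max_so_far = 31

Maximum subarray: [14, 3, 14]
Maximum sum: 31

The maximum subarray is [14, 3, 14] with sum 31. This subarray runs from index 3 to index 5.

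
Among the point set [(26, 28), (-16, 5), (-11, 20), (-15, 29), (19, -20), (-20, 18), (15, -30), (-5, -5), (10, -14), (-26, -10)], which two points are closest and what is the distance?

Computing all pairwise distances among 10 points:

d((26, 28), (-16, 5)) = 47.8853
d((26, 28), (-11, 20)) = 37.855
d((26, 28), (-15, 29)) = 41.0122
d((26, 28), (19, -20)) = 48.5077
d((26, 28), (-20, 18)) = 47.0744
d((26, 28), (15, -30)) = 59.0339
d((26, 28), (-5, -5)) = 45.2769
d((26, 28), (10, -14)) = 44.9444
d((26, 28), (-26, -10)) = 64.405
d((-16, 5), (-11, 20)) = 15.8114
d((-16, 5), (-15, 29)) = 24.0208
d((-16, 5), (19, -20)) = 43.0116
d((-16, 5), (-20, 18)) = 13.6015
d((-16, 5), (15, -30)) = 46.7547
d((-16, 5), (-5, -5)) = 14.8661
d((-16, 5), (10, -14)) = 32.2025
d((-16, 5), (-26, -10)) = 18.0278
d((-11, 20), (-15, 29)) = 9.8489
d((-11, 20), (19, -20)) = 50.0
d((-11, 20), (-20, 18)) = 9.2195 <-- minimum
d((-11, 20), (15, -30)) = 56.356
d((-11, 20), (-5, -5)) = 25.7099
d((-11, 20), (10, -14)) = 39.9625
d((-11, 20), (-26, -10)) = 33.541
d((-15, 29), (19, -20)) = 59.6406
d((-15, 29), (-20, 18)) = 12.083
d((-15, 29), (15, -30)) = 66.1891
d((-15, 29), (-5, -5)) = 35.4401
d((-15, 29), (10, -14)) = 49.7393
d((-15, 29), (-26, -10)) = 40.5216
d((19, -20), (-20, 18)) = 54.4518
d((19, -20), (15, -30)) = 10.7703
d((19, -20), (-5, -5)) = 28.3019
d((19, -20), (10, -14)) = 10.8167
d((19, -20), (-26, -10)) = 46.0977
d((-20, 18), (15, -30)) = 59.4054
d((-20, 18), (-5, -5)) = 27.4591
d((-20, 18), (10, -14)) = 43.8634
d((-20, 18), (-26, -10)) = 28.6356
d((15, -30), (-5, -5)) = 32.0156
d((15, -30), (10, -14)) = 16.7631
d((15, -30), (-26, -10)) = 45.618
d((-5, -5), (10, -14)) = 17.4929
d((-5, -5), (-26, -10)) = 21.587
d((10, -14), (-26, -10)) = 36.2215

Closest pair: (-11, 20) and (-20, 18) with distance 9.2195

The closest pair is (-11, 20) and (-20, 18) with Euclidean distance 9.2195. For 10 points, brute-force pairwise comparison is shown above. For large n, the divide-and-conquer algorithm (sort by x, recurse on halves, check the dividing strip) achieves O(n log n).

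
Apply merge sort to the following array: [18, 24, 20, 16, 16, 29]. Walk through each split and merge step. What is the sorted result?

Merge sort trace:

Split: [18, 24, 20, 16, 16, 29] -> [18, 24, 20] and [16, 16, 29]
  Split: [18, 24, 20] -> [18] and [24, 20]
    Split: [24, 20] -> [24] and [20]
    Merge: [24] + [20] -> [20, 24]
  Merge: [18] + [20, 24] -> [18, 20, 24]
  Split: [16, 16, 29] -> [16] and [16, 29]
    Split: [16, 29] -> [16] and [29]
    Merge: [16] + [29] -> [16, 29]
  Merge: [16] + [16, 29] -> [16, 16, 29]
Merge: [18, 20, 24] + [16, 16, 29] -> [16, 16, 18, 20, 24, 29]

Final sorted array: [16, 16, 18, 20, 24, 29]

The merge sort proceeds by recursively splitting the array and merging sorted halves.
After all merges, the sorted array is [16, 16, 18, 20, 24, 29].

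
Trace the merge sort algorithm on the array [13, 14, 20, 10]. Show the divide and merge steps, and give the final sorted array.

Merge sort trace:

Split: [13, 14, 20, 10] -> [13, 14] and [20, 10]
  Split: [13, 14] -> [13] and [14]
  Merge: [13] + [14] -> [13, 14]
  Split: [20, 10] -> [20] and [10]
  Merge: [20] + [10] -> [10, 20]
Merge: [13, 14] + [10, 20] -> [10, 13, 14, 20]

Final sorted array: [10, 13, 14, 20]

The merge sort proceeds by recursively splitting the array and merging sorted halves.
After all merges, the sorted array is [10, 13, 14, 20].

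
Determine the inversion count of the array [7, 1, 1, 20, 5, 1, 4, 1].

Finding inversions in [7, 1, 1, 20, 5, 1, 4, 1]:

(0, 1): arr[0]=7 > arr[1]=1
(0, 2): arr[0]=7 > arr[2]=1
(0, 4): arr[0]=7 > arr[4]=5
(0, 5): arr[0]=7 > arr[5]=1
(0, 6): arr[0]=7 > arr[6]=4
(0, 7): arr[0]=7 > arr[7]=1
(3, 4): arr[3]=20 > arr[4]=5
(3, 5): arr[3]=20 > arr[5]=1
(3, 6): arr[3]=20 > arr[6]=4
(3, 7): arr[3]=20 > arr[7]=1
(4, 5): arr[4]=5 > arr[5]=1
(4, 6): arr[4]=5 > arr[6]=4
(4, 7): arr[4]=5 > arr[7]=1
(6, 7): arr[6]=4 > arr[7]=1

Total inversions: 14

The array has 14 inversion(s): (0,1), (0,2), (0,4), (0,5), (0,6), (0,7), (3,4), (3,5), (3,6), (3,7), (4,5), (4,6), (4,7), (6,7). Each pair (i,j) satisfies i < j and arr[i] > arr[j].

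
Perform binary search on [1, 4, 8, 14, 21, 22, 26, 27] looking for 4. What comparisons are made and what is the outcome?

Binary search for 4 in [1, 4, 8, 14, 21, 22, 26, 27]:

lo=0, hi=7, mid=3, arr[mid]=14 -> 14 > 4, search left half
lo=0, hi=2, mid=1, arr[mid]=4 -> Found target at index 1!

Binary search finds 4 at index 1 after 2 comparisons. The search repeatedly halves the search space by comparing with the middle element.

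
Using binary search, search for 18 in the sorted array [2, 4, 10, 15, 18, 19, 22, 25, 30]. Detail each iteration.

Binary search for 18 in [2, 4, 10, 15, 18, 19, 22, 25, 30]:

lo=0, hi=8, mid=4, arr[mid]=18 -> Found target at index 4!

Binary search finds 18 at index 4 after 1 comparisons. The search repeatedly halves the search space by comparing with the middle element.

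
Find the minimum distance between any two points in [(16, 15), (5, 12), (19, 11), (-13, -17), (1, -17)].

Computing all pairwise distances among 5 points:

d((16, 15), (5, 12)) = 11.4018
d((16, 15), (19, 11)) = 5.0 <-- minimum
d((16, 15), (-13, -17)) = 43.1856
d((16, 15), (1, -17)) = 35.3412
d((5, 12), (19, 11)) = 14.0357
d((5, 12), (-13, -17)) = 34.1321
d((5, 12), (1, -17)) = 29.2746
d((19, 11), (-13, -17)) = 42.5206
d((19, 11), (1, -17)) = 33.2866
d((-13, -17), (1, -17)) = 14.0

Closest pair: (16, 15) and (19, 11) with distance 5.0

The closest pair is (16, 15) and (19, 11) with Euclidean distance 5.0. For 5 points, brute-force pairwise comparison is shown above. For large n, the divide-and-conquer algorithm (sort by x, recurse on halves, check the dividing strip) achieves O(n log n).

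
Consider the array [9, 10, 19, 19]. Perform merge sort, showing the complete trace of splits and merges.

Merge sort trace:

Split: [9, 10, 19, 19] -> [9, 10] and [19, 19]
  Split: [9, 10] -> [9] and [10]
  Merge: [9] + [10] -> [9, 10]
  Split: [19, 19] -> [19] and [19]
  Merge: [19] + [19] -> [19, 19]
Merge: [9, 10] + [19, 19] -> [9, 10, 19, 19]

Final sorted array: [9, 10, 19, 19]

The merge sort proceeds by recursively splitting the array and merging sorted halves.
After all merges, the sorted array is [9, 10, 19, 19].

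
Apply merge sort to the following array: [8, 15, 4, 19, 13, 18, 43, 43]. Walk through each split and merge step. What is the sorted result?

Merge sort trace:

Split: [8, 15, 4, 19, 13, 18, 43, 43] -> [8, 15, 4, 19] and [13, 18, 43, 43]
  Split: [8, 15, 4, 19] -> [8, 15] and [4, 19]
    Split: [8, 15] -> [8] and [15]
    Merge: [8] + [15] -> [8, 15]
    Split: [4, 19] -> [4] and [19]
    Merge: [4] + [19] -> [4, 19]
  Merge: [8, 15] + [4, 19] -> [4, 8, 15, 19]
  Split: [13, 18, 43, 43] -> [13, 18] and [43, 43]
    Split: [13, 18] -> [13] and [18]
    Merge: [13] + [18] -> [13, 18]
    Split: [43, 43] -> [43] and [43]
    Merge: [43] + [43] -> [43, 43]
  Merge: [13, 18] + [43, 43] -> [13, 18, 43, 43]
Merge: [4, 8, 15, 19] + [13, 18, 43, 43] -> [4, 8, 13, 15, 18, 19, 43, 43]

Final sorted array: [4, 8, 13, 15, 18, 19, 43, 43]

The merge sort proceeds by recursively splitting the array and merging sorted halves.
After all merges, the sorted array is [4, 8, 13, 15, 18, 19, 43, 43].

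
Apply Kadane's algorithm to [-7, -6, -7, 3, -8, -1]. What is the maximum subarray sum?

Using Kadane's algorithm on [-7, -6, -7, 3, -8, -1]:

Scanning through the array:
Position 1 (value -6): max_ending_here = -6, max_so_far = -6
Position 2 (value -7): max_ending_here = -7, max_so_far = -6
Position 3 (value 3): max_ending_here = 3, max_so_far = 3
Position 4 (value -8): max_ending_here = -5, max_so_far = 3
Position 5 (value -1): max_ending_here = -1, max_so_far = 3

Maximum subarray: [3]
Maximum sum: 3

The maximum subarray is [3] with sum 3. This subarray runs from index 3 to index 3.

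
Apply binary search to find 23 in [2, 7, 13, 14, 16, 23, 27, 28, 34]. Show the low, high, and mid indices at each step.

Binary search for 23 in [2, 7, 13, 14, 16, 23, 27, 28, 34]:

lo=0, hi=8, mid=4, arr[mid]=16 -> 16 < 23, search right half
lo=5, hi=8, mid=6, arr[mid]=27 -> 27 > 23, search left half
lo=5, hi=5, mid=5, arr[mid]=23 -> Found target at index 5!

Binary search finds 23 at index 5 after 3 comparisons. The search repeatedly halves the search space by comparing with the middle element.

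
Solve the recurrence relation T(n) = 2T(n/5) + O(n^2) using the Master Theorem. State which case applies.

Master Theorem for T(n) = 2T(n/5) + O(n^2):

a = 2, b = 5, c = 2
log_b(a) = log_5(2) = 0.4307

Case 3: c = 2 > log_5(2) = 0.4307
T(n) = O(n^2) = O(n^2)

For T(n) = 2T(n/5) + O(n^2): log_5(2) = 0.4307. This is Case 3 of the Master Theorem (c > log_b(a), work dominated by root), giving O(n^2).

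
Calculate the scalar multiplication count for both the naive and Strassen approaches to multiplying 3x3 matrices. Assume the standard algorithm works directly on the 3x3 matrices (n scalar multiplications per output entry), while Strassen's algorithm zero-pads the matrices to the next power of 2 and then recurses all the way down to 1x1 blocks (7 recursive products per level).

Matrix multiplication for 3x3 matrices:

Strassen's algorithm requires power-of-2 dimensions. Pad 3x3 to 4x4 (next power of 2).

Standard algorithm: 3^3 = 27 multiplications
Strassen's algorithm: 7^(log2(4)) = 7^2 = 49 multiplications
Difference: 27 - 49 = -22 (Strassen uses MORE here due to padding overhead — for small or just-over-power-of-2 n, padding can outweigh the per-level savings)

Standard: 27 multiplications (3^3). Strassen: 49 multiplications (7^2, after padding to 4x4). Strassen reduces 8 recursive multiplications to 7 at each level.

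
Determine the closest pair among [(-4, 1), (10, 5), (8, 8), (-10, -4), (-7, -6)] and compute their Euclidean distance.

Computing all pairwise distances among 5 points:

d((-4, 1), (10, 5)) = 14.5602
d((-4, 1), (8, 8)) = 13.8924
d((-4, 1), (-10, -4)) = 7.8102
d((-4, 1), (-7, -6)) = 7.6158
d((10, 5), (8, 8)) = 3.6056 <-- minimum
d((10, 5), (-10, -4)) = 21.9317
d((10, 5), (-7, -6)) = 20.2485
d((8, 8), (-10, -4)) = 21.6333
d((8, 8), (-7, -6)) = 20.5183
d((-10, -4), (-7, -6)) = 3.6056 <-- minimum

Minimum distance: 3.6056 (tie among 2 pairs: (10, 5) and (8, 8); (-10, -4) and (-7, -6))

The minimum Euclidean distance is 3.6056. There is a tie: 2 pairs achieve this minimum — (10, 5) and (8, 8); (-10, -4) and (-7, -6). Any of these is a valid closest pair. For 5 points, brute-force pairwise comparison is shown above. For large n, the divide-and-conquer algorithm (sort by x, recurse on halves, check the dividing strip) achieves O(n log n).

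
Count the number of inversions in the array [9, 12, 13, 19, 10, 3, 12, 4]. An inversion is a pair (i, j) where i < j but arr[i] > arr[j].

Finding inversions in [9, 12, 13, 19, 10, 3, 12, 4]:

(0, 5): arr[0]=9 > arr[5]=3
(0, 7): arr[0]=9 > arr[7]=4
(1, 4): arr[1]=12 > arr[4]=10
(1, 5): arr[1]=12 > arr[5]=3
(1, 7): arr[1]=12 > arr[7]=4
(2, 4): arr[2]=13 > arr[4]=10
(2, 5): arr[2]=13 > arr[5]=3
(2, 6): arr[2]=13 > arr[6]=12
(2, 7): arr[2]=13 > arr[7]=4
(3, 4): arr[3]=19 > arr[4]=10
(3, 5): arr[3]=19 > arr[5]=3
(3, 6): arr[3]=19 > arr[6]=12
(3, 7): arr[3]=19 > arr[7]=4
(4, 5): arr[4]=10 > arr[5]=3
(4, 7): arr[4]=10 > arr[7]=4
(6, 7): arr[6]=12 > arr[7]=4

Total inversions: 16

The array has 16 inversion(s): (0,5), (0,7), (1,4), (1,5), (1,7), (2,4), (2,5), (2,6), (2,7), (3,4), (3,5), (3,6), (3,7), (4,5), (4,7), (6,7). Each pair (i,j) satisfies i < j and arr[i] > arr[j].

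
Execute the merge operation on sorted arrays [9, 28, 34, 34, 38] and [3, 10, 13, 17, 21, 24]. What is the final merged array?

Merging process:

Compare 9 vs 3: take 3 from right. Merged: [3]
Compare 9 vs 10: take 9 from left. Merged: [3, 9]
Compare 28 vs 10: take 10 from right. Merged: [3, 9, 10]
Compare 28 vs 13: take 13 from right. Merged: [3, 9, 10, 13]
Compare 28 vs 17: take 17 from right. Merged: [3, 9, 10, 13, 17]
Compare 28 vs 21: take 21 from right. Merged: [3, 9, 10, 13, 17, 21]
Compare 28 vs 24: take 24 from right. Merged: [3, 9, 10, 13, 17, 21, 24]
Append remaining from left: [28, 34, 34, 38]. Merged: [3, 9, 10, 13, 17, 21, 24, 28, 34, 34, 38]

Final merged array: [3, 9, 10, 13, 17, 21, 24, 28, 34, 34, 38]
Total comparisons: 7

The merged array is [3, 9, 10, 13, 17, 21, 24, 28, 34, 34, 38], requiring 7 comparisons. The merge step runs in O(n) time where n is the total number of elements.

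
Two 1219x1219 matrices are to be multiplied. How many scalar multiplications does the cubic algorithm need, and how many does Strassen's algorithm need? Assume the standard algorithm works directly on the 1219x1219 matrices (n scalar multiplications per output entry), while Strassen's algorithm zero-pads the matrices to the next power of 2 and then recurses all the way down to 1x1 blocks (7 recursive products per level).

Matrix multiplication for 1219x1219 matrices:

Strassen's algorithm requires power-of-2 dimensions. Pad 1219x1219 to 2048x2048 (next power of 2).

Standard algorithm: 1219^3 = 1811386459 multiplications
Strassen's algorithm: 7^(log2(2048)) = 7^11 = 1977326743 multiplications
Difference: 1811386459 - 1977326743 = -165940284 (Strassen uses MORE here due to padding overhead — for small or just-over-power-of-2 n, padding can outweigh the per-level savings)

Standard: 1811386459 multiplications (1219^3). Strassen: 1977326743 multiplications (7^11, after padding to 2048x2048). Strassen reduces 8 recursive multiplications to 7 at each level.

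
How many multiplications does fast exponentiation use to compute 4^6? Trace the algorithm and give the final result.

Computing 4^6 by squaring (build up from 4^1; each line after the first costs one multiplication):

4^1 = 4
4^2 = (4^1)^2 = 4^2 = 16
4^3 = 4 * 4^2 = 4 * 16 = 64
4^6 = (4^3)^2 = 64^2 = 4096

Result: 4096
Multiplications needed: 3 (3 lines after 4^1)

4^6 = 4096. Using exponentiation by squaring, this requires 3 multiplications. The key idea: if the exponent is even, square the half-power; if odd, multiply by the base once.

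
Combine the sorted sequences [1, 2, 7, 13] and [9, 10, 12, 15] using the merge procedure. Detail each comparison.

Merging process:

Compare 1 vs 9: take 1 from left. Merged: [1]
Compare 2 vs 9: take 2 from left. Merged: [1, 2]
Compare 7 vs 9: take 7 from left. Merged: [1, 2, 7]
Compare 13 vs 9: take 9 from right. Merged: [1, 2, 7, 9]
Compare 13 vs 10: take 10 from right. Merged: [1, 2, 7, 9, 10]
Compare 13 vs 12: take 12 from right. Merged: [1, 2, 7, 9, 10, 12]
Compare 13 vs 15: take 13 from left. Merged: [1, 2, 7, 9, 10, 12, 13]
Append remaining from right: [15]. Merged: [1, 2, 7, 9, 10, 12, 13, 15]

Final merged array: [1, 2, 7, 9, 10, 12, 13, 15]
Total comparisons: 7

The merged array is [1, 2, 7, 9, 10, 12, 13, 15], requiring 7 comparisons. The merge step runs in O(n) time where n is the total number of elements.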